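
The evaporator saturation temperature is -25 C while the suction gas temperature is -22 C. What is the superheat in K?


Superheat = T_suction - T_evap
Superheat = -22 - (-25)
Superheat = 3 K

3


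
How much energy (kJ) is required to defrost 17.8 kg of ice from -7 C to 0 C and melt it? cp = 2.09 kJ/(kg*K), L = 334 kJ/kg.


Sensible heat = cp * dT = 2.09 * 7 = 14.63 kJ/kg
Total per kg = 14.63 + 334 = 348.63 kJ/kg
Q = m * total = 17.8 * 348.63
Q = 6205.6 kJ

6205.6


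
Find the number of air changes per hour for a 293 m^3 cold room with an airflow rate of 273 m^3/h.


ACH = flow / volume
ACH = 273 / 293
ACH = 0.932

0.932


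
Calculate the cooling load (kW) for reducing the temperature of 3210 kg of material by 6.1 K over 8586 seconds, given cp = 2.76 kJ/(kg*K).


Q = m * cp * dT / t
Q = 3210 * 2.76 * 6.1 / 8586
Q = 6.294 kW

6.294


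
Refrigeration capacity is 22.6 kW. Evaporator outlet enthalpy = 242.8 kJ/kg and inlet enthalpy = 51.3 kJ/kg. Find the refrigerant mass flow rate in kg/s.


dh = 242.8 - 51.3 = 191.5 kJ/kg
m_dot = Q / dh = 22.6 / 191.5 = 0.118 kg/s

0.118


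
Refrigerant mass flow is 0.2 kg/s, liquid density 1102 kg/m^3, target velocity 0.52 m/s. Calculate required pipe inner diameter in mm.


A = m_dot / (rho * v) = 0.2 / (1102 * 0.52) = 0.0003490157755 m^2
d = sqrt(4*A/pi) * 1000
d = 21.1 mm

21.1


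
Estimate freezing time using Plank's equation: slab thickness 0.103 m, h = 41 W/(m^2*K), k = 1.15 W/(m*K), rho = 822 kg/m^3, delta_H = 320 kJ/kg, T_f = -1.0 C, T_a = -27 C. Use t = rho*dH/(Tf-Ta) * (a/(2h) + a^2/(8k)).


dT = -1.0 - (-27) = 26.0 K
term1 = a/(2h) = 0.103/(2*41) = 0.001256097561
term2 = a^2/(8k) = 0.103^2/(8*1.15) = 0.001153152174
t = rho*dH*1000/dT * (term1 + term2)
t = 822*320*1000/26.0 * (0.001256097561 + 0.001153152174)
t = 24374 s

24374


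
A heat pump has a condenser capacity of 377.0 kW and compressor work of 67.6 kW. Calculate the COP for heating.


COP_hp = Q_cond / W
COP_hp = 377.0 / 67.6
COP_hp = 5.577

5.577


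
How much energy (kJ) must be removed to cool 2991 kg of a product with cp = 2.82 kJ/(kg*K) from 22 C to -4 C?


dT = 22 - (-4) = 26 K
Q = m * cp * dT = 2991 * 2.82 * 26
Q = 219300 kJ

219300


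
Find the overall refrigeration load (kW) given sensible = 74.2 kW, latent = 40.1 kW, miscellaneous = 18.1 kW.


Q_total = Q_s + Q_l + Q_misc
Q_total = 74.2 + 40.1 + 18.1
Q_total = 132.4 kW

132.4


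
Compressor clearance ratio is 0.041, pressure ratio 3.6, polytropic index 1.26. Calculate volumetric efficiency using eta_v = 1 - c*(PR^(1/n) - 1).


PR^(1/n) = 3.6^(1/1.26) = 2.76382106
eta_v = 1 - 0.041 * (2.76382106 - 1)
eta_v = 0.9277

0.9277


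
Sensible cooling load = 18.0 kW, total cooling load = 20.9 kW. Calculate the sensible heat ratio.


SHR = Q_sensible / Q_total
SHR = 18.0 / 20.9
SHR = 0.861

0.861


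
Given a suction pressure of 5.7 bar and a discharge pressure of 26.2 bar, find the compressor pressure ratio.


PR = P_high / P_low
PR = 26.2 / 5.7
PR = 4.596

4.596


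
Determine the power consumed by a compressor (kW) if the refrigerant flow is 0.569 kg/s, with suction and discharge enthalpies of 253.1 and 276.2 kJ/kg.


dh = 276.2 - 253.1 = 23.1 kJ/kg
W = m_dot * dh = 0.569 * 23.1 = 13.14 kW

13.14


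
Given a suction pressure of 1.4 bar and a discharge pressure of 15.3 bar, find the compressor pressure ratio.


PR = P_high / P_low
PR = 15.3 / 1.4
PR = 10.929

10.929


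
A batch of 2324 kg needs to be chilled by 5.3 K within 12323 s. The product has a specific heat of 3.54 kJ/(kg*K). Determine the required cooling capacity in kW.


Q = m * cp * dT / t
Q = 2324 * 3.54 * 5.3 / 12323
Q = 3.538 kW

3.538


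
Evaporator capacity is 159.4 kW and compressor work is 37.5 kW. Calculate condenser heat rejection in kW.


Q_cond = Q_evap + W
Q_cond = 159.4 + 37.5
Q_cond = 196.9 kW

196.9


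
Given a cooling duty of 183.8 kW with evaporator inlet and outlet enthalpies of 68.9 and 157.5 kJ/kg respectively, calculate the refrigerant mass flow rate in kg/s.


dh = 157.5 - 68.9 = 88.6 kJ/kg
m_dot = Q / dh = 183.8 / 88.6 = 2.0745 kg/s

2.0745


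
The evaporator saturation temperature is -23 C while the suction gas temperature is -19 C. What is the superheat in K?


Superheat = T_suction - T_evap
Superheat = -19 - (-23)
Superheat = 4 K

4


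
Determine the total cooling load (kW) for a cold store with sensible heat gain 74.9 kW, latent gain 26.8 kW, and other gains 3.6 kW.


Q_total = Q_s + Q_l + Q_misc
Q_total = 74.9 + 26.8 + 3.6
Q_total = 105.3 kW

105.3


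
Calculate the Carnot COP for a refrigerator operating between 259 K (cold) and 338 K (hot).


dT = 338 - 259 = 79 K
COP_carnot = T_cold / dT = 259 / 79
COP_carnot = 3.278

3.278


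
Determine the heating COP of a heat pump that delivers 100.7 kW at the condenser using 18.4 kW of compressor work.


COP_hp = Q_cond / W
COP_hp = 100.7 / 18.4
COP_hp = 5.473

5.473


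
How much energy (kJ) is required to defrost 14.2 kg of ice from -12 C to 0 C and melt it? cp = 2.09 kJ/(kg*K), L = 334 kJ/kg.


Sensible heat = cp * dT = 2.09 * 12 = 25.08 kJ/kg
Total per kg = 25.08 + 334 = 359.08 kJ/kg
Q = m * total = 14.2 * 359.08
Q = 5098.9 kJ

5098.9


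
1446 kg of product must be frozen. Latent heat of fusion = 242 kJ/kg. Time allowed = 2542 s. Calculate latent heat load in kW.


Q_lat = m * h_fg / t
Q_lat = 1446 * 242 / 2542
Q_lat = 137.66 kW

137.66


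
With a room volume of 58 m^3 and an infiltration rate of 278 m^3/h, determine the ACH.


ACH = flow / volume
ACH = 278 / 58
ACH = 4.793

4.793


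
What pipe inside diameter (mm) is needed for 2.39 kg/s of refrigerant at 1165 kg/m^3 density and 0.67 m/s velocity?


A = m_dot / (rho * v) = 2.39 / (1165 * 0.67) = 0.003061943501 m^2
d = sqrt(4*A/pi) * 1000
d = 62.4 mm

62.4


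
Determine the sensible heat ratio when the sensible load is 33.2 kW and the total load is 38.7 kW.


SHR = Q_sensible / Q_total
SHR = 33.2 / 38.7
SHR = 0.858

0.858


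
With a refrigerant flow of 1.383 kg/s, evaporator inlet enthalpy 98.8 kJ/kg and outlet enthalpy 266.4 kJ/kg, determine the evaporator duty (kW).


dh = 266.4 - 98.8 = 167.6 kJ/kg
Q_evap = m_dot * dh = 1.383 * 167.6
Q_evap = 231.79 kW

231.79


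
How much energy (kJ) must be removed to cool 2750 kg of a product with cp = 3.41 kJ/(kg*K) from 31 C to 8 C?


dT = 31 - (8) = 23 K
Q = m * cp * dT = 2750 * 3.41 * 23
Q = 215683 kJ

215683


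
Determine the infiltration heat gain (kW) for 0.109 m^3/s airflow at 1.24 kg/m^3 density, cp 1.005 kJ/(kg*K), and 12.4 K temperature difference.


Q = V_dot * rho * cp * dT
Q = 0.109 * 1.24 * 1.005 * 12.4
Q = 1.684 kW

1.684


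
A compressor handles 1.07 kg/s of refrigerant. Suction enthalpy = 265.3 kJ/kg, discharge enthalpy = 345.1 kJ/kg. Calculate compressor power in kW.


dh = 345.1 - 265.3 = 79.8 kJ/kg
W = m_dot * dh = 1.07 * 79.8 = 85.39 kW

85.39


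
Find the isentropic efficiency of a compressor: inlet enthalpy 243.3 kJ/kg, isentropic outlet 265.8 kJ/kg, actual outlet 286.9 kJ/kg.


dh_ideal = 265.8 - 243.3 = 22.5 kJ/kg
dh_actual = 286.9 - 243.3 = 43.6 kJ/kg
eta_s = dh_ideal / dh_actual = 22.5 / 43.6
eta_s = 0.5161

0.5161


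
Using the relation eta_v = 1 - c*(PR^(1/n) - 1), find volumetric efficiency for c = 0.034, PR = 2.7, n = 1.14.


PR^(1/n) = 2.7^(1/1.14) = 2.38995249
eta_v = 1 - 0.034 * (2.38995249 - 1)
eta_v = 0.9527

0.9527


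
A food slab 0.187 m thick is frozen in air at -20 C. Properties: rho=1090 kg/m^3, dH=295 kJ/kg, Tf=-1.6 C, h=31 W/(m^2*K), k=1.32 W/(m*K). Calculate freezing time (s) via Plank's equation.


dT = -1.6 - (-20) = 18.4 K
term1 = a/(2h) = 0.187/(2*31) = 0.003016129032
term2 = a^2/(8k) = 0.187^2/(8*1.32) = 0.003311458333
t = rho*dH*1000/dT * (term1 + term2)
t = 1090*295*1000/18.4 * (0.003016129032 + 0.003311458333)
t = 110578 s

110578


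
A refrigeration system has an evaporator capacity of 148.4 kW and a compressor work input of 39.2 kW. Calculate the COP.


COP = Q_evap / W
COP = 148.4 / 39.2
COP = 3.786

3.786


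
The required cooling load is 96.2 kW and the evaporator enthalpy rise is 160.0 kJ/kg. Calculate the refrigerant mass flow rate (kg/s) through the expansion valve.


m_dot = Q / dh
m_dot = 96.2 / 160.0
m_dot = 0.6013 kg/s

0.6013


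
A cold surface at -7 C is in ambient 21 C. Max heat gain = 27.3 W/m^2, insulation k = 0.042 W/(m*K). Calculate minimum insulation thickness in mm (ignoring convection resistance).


dT = 21 - (-7) = 28 K
thickness = k * dT / q_max * 1000
thickness = 0.042 * 28 / 27.3 * 1000
thickness = 43.1 mm

43.1


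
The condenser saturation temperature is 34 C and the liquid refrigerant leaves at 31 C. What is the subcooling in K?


Subcooling = T_cond - T_liquid
Subcooling = 34 - 31
Subcooling = 3 K

3


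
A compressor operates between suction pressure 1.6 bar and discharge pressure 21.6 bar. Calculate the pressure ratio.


PR = P_high / P_low
PR = 21.6 / 1.6
PR = 13.5

13.5


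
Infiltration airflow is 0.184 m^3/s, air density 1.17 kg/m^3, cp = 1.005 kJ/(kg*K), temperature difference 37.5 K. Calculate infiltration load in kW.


Q = V_dot * rho * cp * dT
Q = 0.184 * 1.17 * 1.005 * 37.5
Q = 8.113 kW

8.113


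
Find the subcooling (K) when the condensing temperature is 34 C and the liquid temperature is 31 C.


Subcooling = T_cond - T_liquid
Subcooling = 34 - 31
Subcooling = 3 K

3


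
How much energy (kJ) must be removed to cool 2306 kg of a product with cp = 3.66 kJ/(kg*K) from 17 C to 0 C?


dT = 17 - (0) = 17 K
Q = m * cp * dT = 2306 * 3.66 * 17
Q = 143479 kJ

143479


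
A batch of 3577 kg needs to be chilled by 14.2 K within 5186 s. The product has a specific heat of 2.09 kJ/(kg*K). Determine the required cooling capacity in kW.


Q = m * cp * dT / t
Q = 3577 * 2.09 * 14.2 / 5186
Q = 20.47 kW

20.47


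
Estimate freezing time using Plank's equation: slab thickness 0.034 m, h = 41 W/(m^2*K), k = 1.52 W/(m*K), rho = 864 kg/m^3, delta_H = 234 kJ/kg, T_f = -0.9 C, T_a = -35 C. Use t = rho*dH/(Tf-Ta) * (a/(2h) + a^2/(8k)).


dT = -0.9 - (-35) = 34.1 K
term1 = a/(2h) = 0.034/(2*41) = 0.0004146341463
term2 = a^2/(8k) = 0.034^2/(8*1.52) = 0.00009506578947
t = rho*dH*1000/dT * (term1 + term2)
t = 864*234*1000/34.1 * (0.0004146341463 + 0.00009506578947)
t = 3022 s

3022


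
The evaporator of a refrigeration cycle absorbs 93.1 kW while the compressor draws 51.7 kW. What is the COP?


COP = Q_evap / W
COP = 93.1 / 51.7
COP = 1.801

1.801


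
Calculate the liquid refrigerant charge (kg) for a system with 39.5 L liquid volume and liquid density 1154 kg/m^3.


Charge = V * rho / 1000
Charge = 39.5 * 1154 / 1000
Charge = 45.58 kg

45.58


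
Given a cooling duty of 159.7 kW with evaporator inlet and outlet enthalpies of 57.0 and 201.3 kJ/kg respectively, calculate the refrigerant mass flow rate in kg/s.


dh = 201.3 - 57.0 = 144.3 kJ/kg
m_dot = Q / dh = 159.7 / 144.3 = 1.1067 kg/s

1.1067


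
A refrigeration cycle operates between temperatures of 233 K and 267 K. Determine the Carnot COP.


dT = 267 - 233 = 34 K
COP_carnot = T_cold / dT = 233 / 34
COP_carnot = 6.853

6.853


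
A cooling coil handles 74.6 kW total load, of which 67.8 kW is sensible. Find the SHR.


SHR = Q_sensible / Q_total
SHR = 67.8 / 74.6
SHR = 0.909

0.909


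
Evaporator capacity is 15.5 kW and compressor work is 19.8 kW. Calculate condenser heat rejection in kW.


Q_cond = Q_evap + W
Q_cond = 15.5 + 19.8
Q_cond = 35.3 kW

35.3


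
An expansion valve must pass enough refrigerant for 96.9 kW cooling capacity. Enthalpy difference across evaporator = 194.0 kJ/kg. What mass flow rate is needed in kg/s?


m_dot = Q / dh
m_dot = 96.9 / 194.0
m_dot = 0.4995 kg/s

0.4995


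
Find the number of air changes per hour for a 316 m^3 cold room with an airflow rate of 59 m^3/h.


ACH = flow / volume
ACH = 59 / 316
ACH = 0.187

0.187


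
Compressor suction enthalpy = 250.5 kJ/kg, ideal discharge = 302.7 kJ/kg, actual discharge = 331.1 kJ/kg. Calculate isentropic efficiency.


dh_ideal = 302.7 - 250.5 = 52.2 kJ/kg
dh_actual = 331.1 - 250.5 = 80.6 kJ/kg
eta_s = dh_ideal / dh_actual = 52.2 / 80.6
eta_s = 0.6476

0.6476


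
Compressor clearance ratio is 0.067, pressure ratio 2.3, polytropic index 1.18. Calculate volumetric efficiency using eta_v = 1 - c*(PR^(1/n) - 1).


PR^(1/n) = 2.3^(1/1.18) = 2.0255782
eta_v = 1 - 0.067 * (2.0255782 - 1)
eta_v = 0.9313

0.9313


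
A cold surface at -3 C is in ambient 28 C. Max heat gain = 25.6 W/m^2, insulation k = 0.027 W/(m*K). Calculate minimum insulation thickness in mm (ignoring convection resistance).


dT = 28 - (-3) = 31 K
thickness = k * dT / q_max * 1000
thickness = 0.027 * 31 / 25.6 * 1000
thickness = 32.7 mm

32.7


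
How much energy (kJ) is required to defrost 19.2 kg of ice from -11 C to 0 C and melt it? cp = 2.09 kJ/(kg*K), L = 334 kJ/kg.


Sensible heat = cp * dT = 2.09 * 11 = 22.99 kJ/kg
Total per kg = 22.99 + 334 = 356.99 kJ/kg
Q = m * total = 19.2 * 356.99
Q = 6854.2 kJ

6854.2


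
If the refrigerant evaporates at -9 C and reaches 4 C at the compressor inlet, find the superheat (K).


Superheat = T_suction - T_evap
Superheat = 4 - (-9)
Superheat = 13 K

13


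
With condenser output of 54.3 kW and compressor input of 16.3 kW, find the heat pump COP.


COP_hp = Q_cond / W
COP_hp = 54.3 / 16.3
COP_hp = 3.331

3.331


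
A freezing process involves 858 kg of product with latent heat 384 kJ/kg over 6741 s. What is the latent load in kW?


Q_lat = m * h_fg / t
Q_lat = 858 * 384 / 6741
Q_lat = 48.88 kW

48.88


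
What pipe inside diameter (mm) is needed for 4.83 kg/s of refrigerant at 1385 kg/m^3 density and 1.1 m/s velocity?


A = m_dot / (rho * v) = 4.83 / (1385 * 1.1) = 0.003170331474 m^2
d = sqrt(4*A/pi) * 1000
d = 63.5 mm

63.5


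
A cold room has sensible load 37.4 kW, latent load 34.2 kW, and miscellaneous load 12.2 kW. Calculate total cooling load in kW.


Q_total = Q_s + Q_l + Q_misc
Q_total = 37.4 + 34.2 + 12.2
Q_total = 83.8 kW

83.8


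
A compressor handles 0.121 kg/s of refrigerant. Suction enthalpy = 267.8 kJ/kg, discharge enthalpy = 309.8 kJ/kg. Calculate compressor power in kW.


dh = 309.8 - 267.8 = 42.0 kJ/kg
W = m_dot * dh = 0.121 * 42.0 = 5.08 kW

5.08


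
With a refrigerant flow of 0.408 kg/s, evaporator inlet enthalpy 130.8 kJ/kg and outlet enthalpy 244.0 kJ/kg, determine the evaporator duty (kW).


dh = 244.0 - 130.8 = 113.2 kJ/kg
Q_evap = m_dot * dh = 0.408 * 113.2
Q_evap = 46.19 kW

46.19


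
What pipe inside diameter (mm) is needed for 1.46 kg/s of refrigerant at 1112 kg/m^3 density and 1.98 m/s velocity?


A = m_dot / (rho * v) = 1.46 / (1112 * 1.98) = 0.0006631058789 m^2
d = sqrt(4*A/pi) * 1000
d = 29.1 mm

29.1


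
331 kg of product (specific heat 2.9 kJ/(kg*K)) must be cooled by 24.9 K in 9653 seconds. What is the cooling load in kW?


Q = m * cp * dT / t
Q = 331 * 2.9 * 24.9 / 9653
Q = 2.476 kW

2.476


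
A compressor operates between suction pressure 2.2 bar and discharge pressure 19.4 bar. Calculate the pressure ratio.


PR = P_high / P_low
PR = 19.4 / 2.2
PR = 8.818

8.818


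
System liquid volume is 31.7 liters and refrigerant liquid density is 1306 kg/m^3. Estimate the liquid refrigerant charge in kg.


Charge = V * rho / 1000
Charge = 31.7 * 1306 / 1000
Charge = 41.4 kg

41.4


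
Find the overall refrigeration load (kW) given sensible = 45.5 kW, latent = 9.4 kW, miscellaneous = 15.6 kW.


Q_total = Q_s + Q_l + Q_misc
Q_total = 45.5 + 9.4 + 15.6
Q_total = 70.5 kW

70.5


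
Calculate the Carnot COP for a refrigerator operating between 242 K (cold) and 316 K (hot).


dT = 316 - 242 = 74 K
COP_carnot = T_cold / dT = 242 / 74
COP_carnot = 3.27

3.27


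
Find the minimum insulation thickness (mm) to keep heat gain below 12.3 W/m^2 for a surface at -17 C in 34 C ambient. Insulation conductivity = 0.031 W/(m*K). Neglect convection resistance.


dT = 34 - (-17) = 51 K
thickness = k * dT / q_max * 1000
thickness = 0.031 * 51 / 12.3 * 1000
thickness = 128.5 mm

128.5


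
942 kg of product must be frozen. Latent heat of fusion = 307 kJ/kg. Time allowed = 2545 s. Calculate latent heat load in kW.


Q_lat = m * h_fg / t
Q_lat = 942 * 307 / 2545
Q_lat = 113.63 kW

113.63


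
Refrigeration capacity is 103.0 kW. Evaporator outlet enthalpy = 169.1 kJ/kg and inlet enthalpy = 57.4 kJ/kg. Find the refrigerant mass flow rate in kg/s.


dh = 169.1 - 57.4 = 111.7 kJ/kg
m_dot = Q / dh = 103.0 / 111.7 = 0.9221 kg/s

0.9221


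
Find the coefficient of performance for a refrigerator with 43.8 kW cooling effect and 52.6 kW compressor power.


COP = Q_evap / W
COP = 43.8 / 52.6
COP = 0.833

0.833


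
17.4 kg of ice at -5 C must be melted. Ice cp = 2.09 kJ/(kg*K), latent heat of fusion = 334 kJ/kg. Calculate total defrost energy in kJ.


Sensible heat = cp * dT = 2.09 * 5 = 10.45 kJ/kg
Total per kg = 10.45 + 334 = 344.45 kJ/kg
Q = m * total = 17.4 * 344.45
Q = 5993.4 kJ

5993.4


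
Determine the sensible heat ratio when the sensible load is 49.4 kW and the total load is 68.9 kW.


SHR = Q_sensible / Q_total
SHR = 49.4 / 68.9
SHR = 0.717

0.717


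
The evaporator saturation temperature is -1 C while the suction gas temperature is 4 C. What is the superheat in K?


Superheat = T_suction - T_evap
Superheat = 4 - (-1)
Superheat = 5 K

5


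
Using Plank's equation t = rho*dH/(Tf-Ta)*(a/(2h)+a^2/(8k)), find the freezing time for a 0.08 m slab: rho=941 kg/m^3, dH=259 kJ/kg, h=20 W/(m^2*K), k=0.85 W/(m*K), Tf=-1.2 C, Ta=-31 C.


dT = -1.2 - (-31) = 29.8 K
term1 = a/(2h) = 0.08/(2*20) = 0.002
term2 = a^2/(8k) = 0.08^2/(8*0.85) = 0.0009411764706
t = rho*dH*1000/dT * (term1 + term2)
t = 941*259*1000/29.8 * (0.002 + 0.0009411764706)
t = 24054 s

24054


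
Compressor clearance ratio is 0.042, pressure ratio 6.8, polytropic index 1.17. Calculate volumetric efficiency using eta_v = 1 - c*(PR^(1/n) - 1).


PR^(1/n) = 6.8^(1/1.17) = 5.14690413
eta_v = 1 - 0.042 * (5.14690413 - 1)
eta_v = 0.8258

0.8258


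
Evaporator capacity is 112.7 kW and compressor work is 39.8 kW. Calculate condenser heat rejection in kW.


Q_cond = Q_evap + W
Q_cond = 112.7 + 39.8
Q_cond = 152.5 kW

152.5


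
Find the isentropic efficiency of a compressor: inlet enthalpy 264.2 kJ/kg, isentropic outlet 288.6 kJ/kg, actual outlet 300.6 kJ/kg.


dh_ideal = 288.6 - 264.2 = 24.4 kJ/kg
dh_actual = 300.6 - 264.2 = 36.4 kJ/kg
eta_s = dh_ideal / dh_actual = 24.4 / 36.4
eta_s = 0.6703

0.6703


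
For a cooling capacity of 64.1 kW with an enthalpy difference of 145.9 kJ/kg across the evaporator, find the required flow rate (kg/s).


m_dot = Q / dh
m_dot = 64.1 / 145.9
m_dot = 0.4393 kg/s

0.4393


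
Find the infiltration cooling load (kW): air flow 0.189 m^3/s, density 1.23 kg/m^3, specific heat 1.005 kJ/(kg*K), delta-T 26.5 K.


Q = V_dot * rho * cp * dT
Q = 0.189 * 1.23 * 1.005 * 26.5
Q = 6.191 kW

6.191


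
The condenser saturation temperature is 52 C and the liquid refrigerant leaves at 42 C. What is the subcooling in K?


Subcooling = T_cond - T_liquid
Subcooling = 52 - 42
Subcooling = 10 K

10


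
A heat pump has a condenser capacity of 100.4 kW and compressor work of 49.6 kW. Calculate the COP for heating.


COP_hp = Q_cond / W
COP_hp = 100.4 / 49.6
COP_hp = 2.024

2.024


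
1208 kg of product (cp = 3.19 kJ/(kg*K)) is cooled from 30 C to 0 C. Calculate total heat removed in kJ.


dT = 30 - (0) = 30 K
Q = m * cp * dT = 1208 * 3.19 * 30
Q = 115606 kJ

115606


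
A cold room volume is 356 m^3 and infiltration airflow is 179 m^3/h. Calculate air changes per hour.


ACH = flow / volume
ACH = 179 / 356
ACH = 0.503

0.503


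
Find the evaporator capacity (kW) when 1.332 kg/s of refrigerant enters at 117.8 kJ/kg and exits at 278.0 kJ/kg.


dh = 278.0 - 117.8 = 160.2 kJ/kg
Q_evap = m_dot * dh = 1.332 * 160.2
Q_evap = 213.39 kW

213.39


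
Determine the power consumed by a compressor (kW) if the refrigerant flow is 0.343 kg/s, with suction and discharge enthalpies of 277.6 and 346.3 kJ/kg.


dh = 346.3 - 277.6 = 68.7 kJ/kg
W = m_dot * dh = 0.343 * 68.7 = 23.56 kW

23.56


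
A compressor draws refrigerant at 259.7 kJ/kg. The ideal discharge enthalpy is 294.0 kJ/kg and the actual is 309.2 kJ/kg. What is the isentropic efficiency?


dh_ideal = 294.0 - 259.7 = 34.3 kJ/kg
dh_actual = 309.2 - 259.7 = 49.5 kJ/kg
eta_s = dh_ideal / dh_actual = 34.3 / 49.5
eta_s = 0.6929

0.6929


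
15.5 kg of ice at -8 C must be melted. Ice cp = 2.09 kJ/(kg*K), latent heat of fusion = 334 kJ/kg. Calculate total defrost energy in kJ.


Sensible heat = cp * dT = 2.09 * 8 = 16.72 kJ/kg
Total per kg = 16.72 + 334 = 350.72 kJ/kg
Q = m * total = 15.5 * 350.72
Q = 5436.2 kJ

5436.2


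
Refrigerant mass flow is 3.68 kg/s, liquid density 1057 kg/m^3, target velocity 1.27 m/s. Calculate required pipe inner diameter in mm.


A = m_dot / (rho * v) = 3.68 / (1057 * 1.27) = 0.002741379182 m^2
d = sqrt(4*A/pi) * 1000
d = 59.1 mm

59.1


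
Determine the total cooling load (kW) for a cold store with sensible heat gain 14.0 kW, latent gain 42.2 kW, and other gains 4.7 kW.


Q_total = Q_s + Q_l + Q_misc
Q_total = 14.0 + 42.2 + 4.7
Q_total = 60.9 kW

60.9


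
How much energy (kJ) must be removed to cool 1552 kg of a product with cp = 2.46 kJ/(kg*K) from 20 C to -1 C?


dT = 20 - (-1) = 21 K
Q = m * cp * dT = 1552 * 2.46 * 21
Q = 80176 kJ

80176


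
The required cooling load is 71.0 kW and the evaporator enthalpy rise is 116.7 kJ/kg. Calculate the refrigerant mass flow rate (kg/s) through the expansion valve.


m_dot = Q / dh
m_dot = 71.0 / 116.7
m_dot = 0.6084 kg/s

0.6084


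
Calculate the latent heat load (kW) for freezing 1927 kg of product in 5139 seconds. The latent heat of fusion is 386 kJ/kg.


Q_lat = m * h_fg / t
Q_lat = 1927 * 386 / 5139
Q_lat = 144.74 kW

144.74


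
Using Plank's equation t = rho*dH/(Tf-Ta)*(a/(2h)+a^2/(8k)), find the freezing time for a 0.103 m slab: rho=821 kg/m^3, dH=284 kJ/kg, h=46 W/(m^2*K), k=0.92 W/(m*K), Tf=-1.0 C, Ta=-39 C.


dT = -1.0 - (-39) = 38.0 K
term1 = a/(2h) = 0.103/(2*46) = 0.001119565217
term2 = a^2/(8k) = 0.103^2/(8*0.92) = 0.001441440217
t = rho*dH*1000/dT * (term1 + term2)
t = 821*284*1000/38.0 * (0.001119565217 + 0.001441440217)
t = 15714 s

15714


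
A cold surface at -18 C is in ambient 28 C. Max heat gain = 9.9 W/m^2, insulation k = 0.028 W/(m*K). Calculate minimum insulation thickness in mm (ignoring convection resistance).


dT = 28 - (-18) = 46 K
thickness = k * dT / q_max * 1000
thickness = 0.028 * 46 / 9.9 * 1000
thickness = 130.1 mm

130.1


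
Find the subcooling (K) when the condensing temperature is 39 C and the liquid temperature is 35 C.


Subcooling = T_cond - T_liquid
Subcooling = 39 - 35
Subcooling = 4 K

4


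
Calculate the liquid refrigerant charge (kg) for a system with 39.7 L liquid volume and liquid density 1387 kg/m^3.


Charge = V * rho / 1000
Charge = 39.7 * 1387 / 1000
Charge = 55.06 kg

55.06


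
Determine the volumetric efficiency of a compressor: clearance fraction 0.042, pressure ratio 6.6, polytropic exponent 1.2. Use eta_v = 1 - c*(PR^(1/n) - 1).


PR^(1/n) = 6.6^(1/1.2) = 4.81895954
eta_v = 1 - 0.042 * (4.81895954 - 1)
eta_v = 0.8396

0.8396


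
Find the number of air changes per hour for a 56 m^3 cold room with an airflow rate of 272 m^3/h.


ACH = flow / volume
ACH = 272 / 56
ACH = 4.857

4.857


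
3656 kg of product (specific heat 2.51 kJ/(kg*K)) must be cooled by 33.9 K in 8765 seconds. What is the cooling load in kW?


Q = m * cp * dT / t
Q = 3656 * 2.51 * 33.9 / 8765
Q = 35.492 kW

35.492


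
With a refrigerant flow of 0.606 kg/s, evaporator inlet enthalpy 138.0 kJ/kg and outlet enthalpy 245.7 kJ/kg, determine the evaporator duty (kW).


dh = 245.7 - 138.0 = 107.7 kJ/kg
Q_evap = m_dot * dh = 0.606 * 107.7
Q_evap = 65.27 kW

65.27


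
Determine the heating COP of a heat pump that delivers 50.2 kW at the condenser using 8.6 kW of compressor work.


COP_hp = Q_cond / W
COP_hp = 50.2 / 8.6
COP_hp = 5.837

5.837


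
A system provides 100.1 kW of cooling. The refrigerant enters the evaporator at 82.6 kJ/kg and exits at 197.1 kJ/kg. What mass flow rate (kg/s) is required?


dh = 197.1 - 82.6 = 114.5 kJ/kg
m_dot = Q / dh = 100.1 / 114.5 = 0.8742 kg/s

0.8742


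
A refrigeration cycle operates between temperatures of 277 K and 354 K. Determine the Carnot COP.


dT = 354 - 277 = 77 K
COP_carnot = T_cold / dT = 277 / 77
COP_carnot = 3.597

3.597


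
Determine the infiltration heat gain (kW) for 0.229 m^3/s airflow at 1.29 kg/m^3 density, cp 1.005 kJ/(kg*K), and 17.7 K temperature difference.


Q = V_dot * rho * cp * dT
Q = 0.229 * 1.29 * 1.005 * 17.7
Q = 5.255 kW

5.255


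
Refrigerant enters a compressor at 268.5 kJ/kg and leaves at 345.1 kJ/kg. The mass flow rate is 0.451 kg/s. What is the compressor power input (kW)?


dh = 345.1 - 268.5 = 76.6 kJ/kg
W = m_dot * dh = 0.451 * 76.6 = 34.55 kW

34.55


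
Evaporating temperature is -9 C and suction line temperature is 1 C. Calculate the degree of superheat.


Superheat = T_suction - T_evap
Superheat = 1 - (-9)
Superheat = 10 K

10


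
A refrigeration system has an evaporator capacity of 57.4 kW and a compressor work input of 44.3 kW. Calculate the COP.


COP = Q_evap / W
COP = 57.4 / 44.3
COP = 1.296

1.296


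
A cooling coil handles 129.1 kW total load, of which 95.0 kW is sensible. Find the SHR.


SHR = Q_sensible / Q_total
SHR = 95.0 / 129.1
SHR = 0.736

0.736


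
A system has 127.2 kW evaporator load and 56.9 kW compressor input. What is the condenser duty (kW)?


Q_cond = Q_evap + W
Q_cond = 127.2 + 56.9
Q_cond = 184.1 kW

184.1


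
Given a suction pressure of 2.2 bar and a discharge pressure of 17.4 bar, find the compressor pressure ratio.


PR = P_high / P_low
PR = 17.4 / 2.2
PR = 7.909

7.909


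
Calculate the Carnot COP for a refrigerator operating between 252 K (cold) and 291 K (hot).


dT = 291 - 252 = 39 K
COP_carnot = T_cold / dT = 252 / 39
COP_carnot = 6.462

6.462


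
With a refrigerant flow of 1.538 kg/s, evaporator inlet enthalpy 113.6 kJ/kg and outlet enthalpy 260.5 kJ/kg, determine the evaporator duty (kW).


dh = 260.5 - 113.6 = 146.9 kJ/kg
Q_evap = m_dot * dh = 1.538 * 146.9
Q_evap = 225.93 kW

225.93


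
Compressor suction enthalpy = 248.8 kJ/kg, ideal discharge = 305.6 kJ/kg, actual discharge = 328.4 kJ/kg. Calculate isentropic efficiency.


dh_ideal = 305.6 - 248.8 = 56.8 kJ/kg
dh_actual = 328.4 - 248.8 = 79.6 kJ/kg
eta_s = dh_ideal / dh_actual = 56.8 / 79.6
eta_s = 0.7136

0.7136


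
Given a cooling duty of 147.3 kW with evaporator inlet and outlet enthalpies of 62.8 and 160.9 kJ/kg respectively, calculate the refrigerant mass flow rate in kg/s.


dh = 160.9 - 62.8 = 98.1 kJ/kg
m_dot = Q / dh = 147.3 / 98.1 = 1.5015 kg/s

1.5015


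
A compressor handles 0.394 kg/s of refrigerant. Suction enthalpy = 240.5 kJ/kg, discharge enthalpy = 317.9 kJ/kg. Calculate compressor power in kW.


dh = 317.9 - 240.5 = 77.4 kJ/kg
W = m_dot * dh = 0.394 * 77.4 = 30.5 kW

30.5


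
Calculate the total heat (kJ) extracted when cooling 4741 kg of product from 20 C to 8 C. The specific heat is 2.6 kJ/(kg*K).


dT = 20 - (8) = 12 K
Q = m * cp * dT = 4741 * 2.6 * 12
Q = 147919 kJ

147919


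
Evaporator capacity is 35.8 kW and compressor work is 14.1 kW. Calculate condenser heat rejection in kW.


Q_cond = Q_evap + W
Q_cond = 35.8 + 14.1
Q_cond = 49.9 kW

49.9


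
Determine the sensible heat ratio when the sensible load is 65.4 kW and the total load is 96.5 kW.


SHR = Q_sensible / Q_total
SHR = 65.4 / 96.5
SHR = 0.678

0.678


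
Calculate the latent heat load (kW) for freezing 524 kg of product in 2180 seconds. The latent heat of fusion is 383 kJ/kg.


Q_lat = m * h_fg / t
Q_lat = 524 * 383 / 2180
Q_lat = 92.06 kW

92.06


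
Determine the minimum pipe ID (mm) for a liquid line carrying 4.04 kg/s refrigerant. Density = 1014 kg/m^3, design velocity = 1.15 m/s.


A = m_dot / (rho * v) = 4.04 / (1014 * 1.15) = 0.003464539919 m^2
d = sqrt(4*A/pi) * 1000
d = 66.4 mm

66.4


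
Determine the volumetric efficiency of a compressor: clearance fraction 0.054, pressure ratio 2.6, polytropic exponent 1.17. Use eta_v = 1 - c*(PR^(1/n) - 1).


PR^(1/n) = 2.6^(1/1.17) = 2.26296624
eta_v = 1 - 0.054 * (2.26296624 - 1)
eta_v = 0.9318

0.9318


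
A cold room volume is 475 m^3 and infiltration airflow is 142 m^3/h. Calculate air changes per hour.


ACH = flow / volume
ACH = 142 / 475
ACH = 0.299

0.299


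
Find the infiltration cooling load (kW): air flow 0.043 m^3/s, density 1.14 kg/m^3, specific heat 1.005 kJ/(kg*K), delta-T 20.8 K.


Q = V_dot * rho * cp * dT
Q = 0.043 * 1.14 * 1.005 * 20.8
Q = 1.025 kW

1.025


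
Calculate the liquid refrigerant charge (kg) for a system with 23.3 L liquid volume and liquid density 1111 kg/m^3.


Charge = V * rho / 1000
Charge = 23.3 * 1111 / 1000
Charge = 25.89 kg

25.89


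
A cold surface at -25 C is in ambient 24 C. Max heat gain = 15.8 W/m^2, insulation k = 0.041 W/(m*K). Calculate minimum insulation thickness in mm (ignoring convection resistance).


dT = 24 - (-25) = 49 K
thickness = k * dT / q_max * 1000
thickness = 0.041 * 49 / 15.8 * 1000
thickness = 127.2 mm

127.2


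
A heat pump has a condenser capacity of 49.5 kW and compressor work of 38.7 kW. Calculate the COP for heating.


COP_hp = Q_cond / W
COP_hp = 49.5 / 38.7
COP_hp = 1.279

1.279


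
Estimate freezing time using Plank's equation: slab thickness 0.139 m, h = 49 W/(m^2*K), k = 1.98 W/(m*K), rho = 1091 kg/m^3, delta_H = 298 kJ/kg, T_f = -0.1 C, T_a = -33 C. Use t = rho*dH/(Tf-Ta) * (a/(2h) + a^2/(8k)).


dT = -0.1 - (-33) = 32.9 K
term1 = a/(2h) = 0.139/(2*49) = 0.001418367347
term2 = a^2/(8k) = 0.139^2/(8*1.98) = 0.001219760101
t = rho*dH*1000/dT * (term1 + term2)
t = 1091*298*1000/32.9 * (0.001418367347 + 0.001219760101)
t = 26070 s

26070


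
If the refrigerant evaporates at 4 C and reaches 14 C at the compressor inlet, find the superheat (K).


Superheat = T_suction - T_evap
Superheat = 14 - (4)
Superheat = 10 K

10


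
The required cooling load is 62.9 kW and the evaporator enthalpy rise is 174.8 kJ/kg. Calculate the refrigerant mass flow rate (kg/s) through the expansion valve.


m_dot = Q / dh
m_dot = 62.9 / 174.8
m_dot = 0.3598 kg/s

0.3598


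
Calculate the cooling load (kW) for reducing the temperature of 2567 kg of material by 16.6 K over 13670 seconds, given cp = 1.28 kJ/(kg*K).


Q = m * cp * dT / t
Q = 2567 * 1.28 * 16.6 / 13670
Q = 3.99 kW

3.99


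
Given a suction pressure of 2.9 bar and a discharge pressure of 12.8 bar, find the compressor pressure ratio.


PR = P_high / P_low
PR = 12.8 / 2.9
PR = 4.414

4.414


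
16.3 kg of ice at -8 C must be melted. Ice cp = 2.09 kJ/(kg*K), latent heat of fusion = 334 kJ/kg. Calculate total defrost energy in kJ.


Sensible heat = cp * dT = 2.09 * 8 = 16.72 kJ/kg
Total per kg = 16.72 + 334 = 350.72 kJ/kg
Q = m * total = 16.3 * 350.72
Q = 5716.7 kJ

5716.7


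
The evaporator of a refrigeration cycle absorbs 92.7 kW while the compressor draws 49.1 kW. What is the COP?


COP = Q_evap / W
COP = 92.7 / 49.1
COP = 1.888

1.888


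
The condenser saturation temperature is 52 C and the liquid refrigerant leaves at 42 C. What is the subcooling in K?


Subcooling = T_cond - T_liquid
Subcooling = 52 - 42
Subcooling = 10 K

10


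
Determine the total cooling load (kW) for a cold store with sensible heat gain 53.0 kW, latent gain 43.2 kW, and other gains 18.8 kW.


Q_total = Q_s + Q_l + Q_misc
Q_total = 53.0 + 43.2 + 18.8
Q_total = 115.0 kW

115.0


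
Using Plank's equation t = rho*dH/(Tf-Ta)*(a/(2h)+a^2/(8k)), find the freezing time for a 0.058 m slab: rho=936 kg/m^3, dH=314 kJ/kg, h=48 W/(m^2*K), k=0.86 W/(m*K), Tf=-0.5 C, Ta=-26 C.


dT = -0.5 - (-26) = 25.5 K
term1 = a/(2h) = 0.058/(2*48) = 0.0006041666667
term2 = a^2/(8k) = 0.058^2/(8*0.86) = 0.0004889534884
t = rho*dH*1000/dT * (term1 + term2)
t = 936*314*1000/25.5 * (0.0006041666667 + 0.0004889534884)
t = 12599 s

12599


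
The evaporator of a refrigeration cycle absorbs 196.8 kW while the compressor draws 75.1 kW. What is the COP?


COP = Q_evap / W
COP = 196.8 / 75.1
COP = 2.621

2.621


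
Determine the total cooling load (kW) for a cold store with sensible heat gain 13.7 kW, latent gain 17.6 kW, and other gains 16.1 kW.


Q_total = Q_s + Q_l + Q_misc
Q_total = 13.7 + 17.6 + 16.1
Q_total = 47.4 kW

47.4


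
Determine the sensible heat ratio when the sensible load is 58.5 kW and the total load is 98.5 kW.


SHR = Q_sensible / Q_total
SHR = 58.5 / 98.5
SHR = 0.594

0.594


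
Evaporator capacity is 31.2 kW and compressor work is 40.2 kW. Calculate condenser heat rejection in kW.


Q_cond = Q_evap + W
Q_cond = 31.2 + 40.2
Q_cond = 71.4 kW

71.4


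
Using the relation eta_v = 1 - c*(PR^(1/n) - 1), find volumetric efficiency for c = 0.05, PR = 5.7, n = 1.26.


PR^(1/n) = 5.7^(1/1.26) = 3.98016136
eta_v = 1 - 0.05 * (3.98016136 - 1)
eta_v = 0.851

0.851


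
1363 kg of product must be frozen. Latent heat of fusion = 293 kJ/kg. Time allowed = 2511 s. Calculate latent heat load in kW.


Q_lat = m * h_fg / t
Q_lat = 1363 * 293 / 2511
Q_lat = 159.04 kW

159.04


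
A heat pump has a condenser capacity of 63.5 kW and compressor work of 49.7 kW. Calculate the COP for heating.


COP_hp = Q_cond / W
COP_hp = 63.5 / 49.7
COP_hp = 1.278

1.278


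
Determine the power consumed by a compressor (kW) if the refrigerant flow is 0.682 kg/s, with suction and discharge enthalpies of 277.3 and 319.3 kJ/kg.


dh = 319.3 - 277.3 = 42.0 kJ/kg
W = m_dot * dh = 0.682 * 42.0 = 28.64 kW

28.64


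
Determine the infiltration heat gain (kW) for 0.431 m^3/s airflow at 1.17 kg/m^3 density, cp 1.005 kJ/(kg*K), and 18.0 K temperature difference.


Q = V_dot * rho * cp * dT
Q = 0.431 * 1.17 * 1.005 * 18.0
Q = 9.122 kW

9.122


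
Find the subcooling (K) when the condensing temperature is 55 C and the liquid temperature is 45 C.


Subcooling = T_cond - T_liquid
Subcooling = 55 - 45
Subcooling = 10 K

10


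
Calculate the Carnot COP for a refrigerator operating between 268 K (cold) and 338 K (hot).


dT = 338 - 268 = 70 K
COP_carnot = T_cold / dT = 268 / 70
COP_carnot = 3.829

3.829


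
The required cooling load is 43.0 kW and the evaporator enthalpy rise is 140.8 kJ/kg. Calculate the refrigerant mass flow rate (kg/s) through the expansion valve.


m_dot = Q / dh
m_dot = 43.0 / 140.8
m_dot = 0.3054 kg/s

0.3054


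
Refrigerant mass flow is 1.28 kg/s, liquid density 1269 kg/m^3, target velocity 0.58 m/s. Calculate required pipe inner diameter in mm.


A = m_dot / (rho * v) = 1.28 / (1269 * 0.58) = 0.001739083177 m^2
d = sqrt(4*A/pi) * 1000
d = 47.1 mm

47.1


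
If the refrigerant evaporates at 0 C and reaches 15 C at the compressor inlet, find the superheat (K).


Superheat = T_suction - T_evap
Superheat = 15 - (0)
Superheat = 15 K

15


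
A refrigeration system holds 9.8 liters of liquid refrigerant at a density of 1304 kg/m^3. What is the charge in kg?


Charge = V * rho / 1000
Charge = 9.8 * 1304 / 1000
Charge = 12.78 kg

12.78


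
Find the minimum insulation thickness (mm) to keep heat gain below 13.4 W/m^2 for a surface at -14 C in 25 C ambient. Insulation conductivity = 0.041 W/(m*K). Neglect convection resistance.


dT = 25 - (-14) = 39 K
thickness = k * dT / q_max * 1000
thickness = 0.041 * 39 / 13.4 * 1000
thickness = 119.3 mm

119.3


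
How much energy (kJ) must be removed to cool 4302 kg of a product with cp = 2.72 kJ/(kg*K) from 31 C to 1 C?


dT = 31 - (1) = 30 K
Q = m * cp * dT = 4302 * 2.72 * 30
Q = 351043 kJ

351043


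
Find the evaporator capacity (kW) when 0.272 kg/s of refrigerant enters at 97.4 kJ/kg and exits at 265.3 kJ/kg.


dh = 265.3 - 97.4 = 167.9 kJ/kg
Q_evap = m_dot * dh = 0.272 * 167.9
Q_evap = 45.67 kW

45.67


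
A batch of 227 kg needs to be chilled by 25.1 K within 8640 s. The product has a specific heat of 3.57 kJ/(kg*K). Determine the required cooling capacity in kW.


Q = m * cp * dT / t
Q = 227 * 3.57 * 25.1 / 8640
Q = 2.354 kW

2.354


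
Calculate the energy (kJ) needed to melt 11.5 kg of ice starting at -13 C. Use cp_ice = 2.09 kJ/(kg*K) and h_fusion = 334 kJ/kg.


Sensible heat = cp * dT = 2.09 * 13 = 27.17 kJ/kg
Total per kg = 27.17 + 334 = 361.17 kJ/kg
Q = m * total = 11.5 * 361.17
Q = 4153.5 kJ

4153.5


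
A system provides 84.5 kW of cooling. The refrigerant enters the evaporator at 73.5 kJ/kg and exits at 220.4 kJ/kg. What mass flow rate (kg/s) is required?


dh = 220.4 - 73.5 = 146.9 kJ/kg
m_dot = Q / dh = 84.5 / 146.9 = 0.5752 kg/s

0.5752


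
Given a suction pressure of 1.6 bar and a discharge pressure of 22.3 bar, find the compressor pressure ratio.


PR = P_high / P_low
PR = 22.3 / 1.6
PR = 13.938

13.938


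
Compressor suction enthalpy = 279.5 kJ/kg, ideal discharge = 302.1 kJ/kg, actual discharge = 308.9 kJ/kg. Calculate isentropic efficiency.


dh_ideal = 302.1 - 279.5 = 22.6 kJ/kg
dh_actual = 308.9 - 279.5 = 29.4 kJ/kg
eta_s = dh_ideal / dh_actual = 22.6 / 29.4
eta_s = 0.7687

0.7687


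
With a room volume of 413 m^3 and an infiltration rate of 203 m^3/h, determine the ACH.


ACH = flow / volume
ACH = 203 / 413
ACH = 0.492

0.492


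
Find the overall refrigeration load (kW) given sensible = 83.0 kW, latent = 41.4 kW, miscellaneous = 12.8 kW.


Q_total = Q_s + Q_l + Q_misc
Q_total = 83.0 + 41.4 + 12.8
Q_total = 137.2 kW

137.2


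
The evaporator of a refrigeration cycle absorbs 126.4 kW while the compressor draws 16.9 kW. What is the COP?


COP = Q_evap / W
COP = 126.4 / 16.9
COP = 7.479

7.479


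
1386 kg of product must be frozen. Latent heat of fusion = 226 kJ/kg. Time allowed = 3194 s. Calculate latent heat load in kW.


Q_lat = m * h_fg / t
Q_lat = 1386 * 226 / 3194
Q_lat = 98.07 kW

98.07


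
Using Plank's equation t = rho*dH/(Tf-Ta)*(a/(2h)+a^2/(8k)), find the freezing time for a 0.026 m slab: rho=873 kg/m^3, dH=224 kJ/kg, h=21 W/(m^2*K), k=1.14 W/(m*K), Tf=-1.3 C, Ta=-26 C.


dT = -1.3 - (-26) = 24.7 K
term1 = a/(2h) = 0.026/(2*21) = 0.000619047619
term2 = a^2/(8k) = 0.026^2/(8*1.14) = 0.00007412280702
t = rho*dH*1000/dT * (term1 + term2)
t = 873*224*1000/24.7 * (0.000619047619 + 0.00007412280702)
t = 5488 s

5488


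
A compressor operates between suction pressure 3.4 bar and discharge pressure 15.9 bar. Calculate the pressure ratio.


PR = P_high / P_low
PR = 15.9 / 3.4
PR = 4.676

4.676


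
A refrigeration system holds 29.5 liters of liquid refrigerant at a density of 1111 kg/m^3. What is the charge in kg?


Charge = V * rho / 1000
Charge = 29.5 * 1111 / 1000
Charge = 32.77 kg

32.77


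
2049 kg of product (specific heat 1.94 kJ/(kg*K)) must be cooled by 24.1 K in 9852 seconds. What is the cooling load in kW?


Q = m * cp * dT / t
Q = 2049 * 1.94 * 24.1 / 9852
Q = 9.724 kW

9.724


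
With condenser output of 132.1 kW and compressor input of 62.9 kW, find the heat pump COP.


COP_hp = Q_cond / W
COP_hp = 132.1 / 62.9
COP_hp = 2.1

2.1


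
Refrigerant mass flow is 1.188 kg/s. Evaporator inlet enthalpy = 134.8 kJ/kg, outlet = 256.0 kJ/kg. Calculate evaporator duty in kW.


dh = 256.0 - 134.8 = 121.2 kJ/kg
Q_evap = m_dot * dh = 1.188 * 121.2
Q_evap = 143.99 kW

143.99
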